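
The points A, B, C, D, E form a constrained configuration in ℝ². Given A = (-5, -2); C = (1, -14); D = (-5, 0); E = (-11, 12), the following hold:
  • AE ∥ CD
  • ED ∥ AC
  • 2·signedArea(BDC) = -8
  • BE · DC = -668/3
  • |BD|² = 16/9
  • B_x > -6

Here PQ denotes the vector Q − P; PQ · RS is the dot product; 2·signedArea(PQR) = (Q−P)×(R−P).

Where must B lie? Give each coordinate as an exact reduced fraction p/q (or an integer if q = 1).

1. B_x = -5  [BE · DC = -668/3 ∩ 2·signedArea(BDC) = -8]
2. B_y = -4/3  [BE · DC = -668/3 ∩ 2·signedArea(BDC) = -8]
   → B = (-5, -4/3)

B = (-5, -4/3)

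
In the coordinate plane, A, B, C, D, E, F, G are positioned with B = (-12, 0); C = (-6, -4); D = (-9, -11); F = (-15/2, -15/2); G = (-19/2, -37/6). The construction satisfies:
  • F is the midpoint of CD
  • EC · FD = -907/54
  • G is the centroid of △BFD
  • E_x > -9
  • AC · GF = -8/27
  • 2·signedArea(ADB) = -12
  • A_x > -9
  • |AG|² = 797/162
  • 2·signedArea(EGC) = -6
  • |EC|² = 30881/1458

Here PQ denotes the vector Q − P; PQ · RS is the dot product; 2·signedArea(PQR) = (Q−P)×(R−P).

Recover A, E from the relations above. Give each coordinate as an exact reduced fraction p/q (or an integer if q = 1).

1. A_x = -26/3  [2·signedArea(ADB) = -12 ∩ AC · GF = -8/27]
2. A_y = -74/9  [2·signedArea(ADB) = -12 ∩ AC · GF = -8/27]
   → A = (-26/3, -74/9)
3. E_x = -161/18  [EC · FD = -907/54 ∩ 2·signedArea(EGC) = -6]
4. E_y = -407/54  [EC · FD = -907/54 ∩ 2·signedArea(EGC) = -6]
   → E = (-161/18, -407/54)

A = (-26/3, -74/9)
E = (-161/18, -407/54)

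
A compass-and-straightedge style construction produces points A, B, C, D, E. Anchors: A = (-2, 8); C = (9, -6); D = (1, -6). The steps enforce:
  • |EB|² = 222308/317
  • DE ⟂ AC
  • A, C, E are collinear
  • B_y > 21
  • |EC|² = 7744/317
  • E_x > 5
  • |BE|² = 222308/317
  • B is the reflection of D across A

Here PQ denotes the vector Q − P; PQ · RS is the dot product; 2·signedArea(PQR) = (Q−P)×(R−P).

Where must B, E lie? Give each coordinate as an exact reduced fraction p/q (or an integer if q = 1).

1. B_x = -5  [B is the reflection of D across A]
2. B_y = 22  [B is the reflection of D across A]
   → B = (-5, 22)
3. E_x = 1885/317  [A, C, E are collinear ∩ DE ⟂ AC]
4. E_y = -670/317  [A, C, E are collinear ∩ DE ⟂ AC]
   → E = (1885/317, -670/317)

B = (-5, 22)
E = (1885/317, -670/317)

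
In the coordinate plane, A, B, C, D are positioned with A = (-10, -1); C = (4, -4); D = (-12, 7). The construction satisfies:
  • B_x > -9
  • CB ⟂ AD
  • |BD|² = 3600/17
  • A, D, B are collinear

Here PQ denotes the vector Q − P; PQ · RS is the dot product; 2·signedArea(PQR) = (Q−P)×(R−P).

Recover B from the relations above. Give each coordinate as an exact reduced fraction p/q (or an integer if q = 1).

1. B_x = -144/17  [A, D, B are collinear ∩ CB ⟂ AD]
2. B_y = -121/17  [A, D, B are collinear ∩ CB ⟂ AD]
   → B = (-144/17, -121/17)

B = (-144/17, -121/17)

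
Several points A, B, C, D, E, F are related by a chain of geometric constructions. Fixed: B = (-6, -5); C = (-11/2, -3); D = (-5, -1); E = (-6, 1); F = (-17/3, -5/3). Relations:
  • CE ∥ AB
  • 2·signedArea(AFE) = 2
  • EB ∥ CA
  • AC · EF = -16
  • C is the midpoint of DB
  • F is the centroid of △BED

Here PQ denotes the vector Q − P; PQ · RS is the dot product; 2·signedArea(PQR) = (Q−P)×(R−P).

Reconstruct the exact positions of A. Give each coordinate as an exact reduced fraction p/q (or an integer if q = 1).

A = (-11/2, -9)

1. A_x = -11/2  [CE ∥ AB ∩ EB ∥ CA]
2. A_y = -9  [CE ∥ AB ∩ EB ∥ CA]
   → A = (-11/2, -9)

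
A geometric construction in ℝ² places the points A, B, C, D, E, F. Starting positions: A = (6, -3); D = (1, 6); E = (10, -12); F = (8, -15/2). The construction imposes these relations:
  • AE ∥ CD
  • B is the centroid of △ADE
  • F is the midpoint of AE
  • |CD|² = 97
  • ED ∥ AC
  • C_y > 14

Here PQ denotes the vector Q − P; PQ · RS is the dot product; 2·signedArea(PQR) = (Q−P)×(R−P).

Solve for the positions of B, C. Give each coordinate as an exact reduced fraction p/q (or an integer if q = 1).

B = (17/3, -3)
C = (-3, 15)

1. B_x = 17/3  [B is the centroid of △ADE]
2. B_y = -3  [B is the centroid of △ADE]
   → B = (17/3, -3)
3. C_x = -3  [AE ∥ CD ∩ ED ∥ AC]
4. C_y = 15  [AE ∥ CD ∩ ED ∥ AC]
   → C = (-3, 15)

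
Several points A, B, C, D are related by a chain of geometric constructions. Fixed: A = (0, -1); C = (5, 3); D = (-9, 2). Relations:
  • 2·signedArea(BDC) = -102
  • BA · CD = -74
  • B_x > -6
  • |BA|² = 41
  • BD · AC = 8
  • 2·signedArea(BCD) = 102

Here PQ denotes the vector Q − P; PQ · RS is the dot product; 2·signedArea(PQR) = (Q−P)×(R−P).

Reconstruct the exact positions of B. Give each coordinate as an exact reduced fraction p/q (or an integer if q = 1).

B = (-5, -5)

1. B_x = -5  [2·signedArea(BDC) = -102 ∩ BD · AC = 8]
2. B_y = -5  [2·signedArea(BDC) = -102 ∩ BD · AC = 8]
   → B = (-5, -5)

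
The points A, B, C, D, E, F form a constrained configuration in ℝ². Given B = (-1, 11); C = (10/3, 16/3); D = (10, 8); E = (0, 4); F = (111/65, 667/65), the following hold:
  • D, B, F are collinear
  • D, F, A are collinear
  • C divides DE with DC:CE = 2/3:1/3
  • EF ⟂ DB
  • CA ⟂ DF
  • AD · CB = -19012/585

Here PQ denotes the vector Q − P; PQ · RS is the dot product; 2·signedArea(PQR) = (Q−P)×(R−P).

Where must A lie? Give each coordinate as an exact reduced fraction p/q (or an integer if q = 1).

A = (872/195, 618/65)

1. A_x = 872/195  [D, F, A are collinear ∩ CA ⟂ DF]
2. A_y = 618/65  [D, F, A are collinear ∩ CA ⟂ DF]
   → A = (872/195, 618/65)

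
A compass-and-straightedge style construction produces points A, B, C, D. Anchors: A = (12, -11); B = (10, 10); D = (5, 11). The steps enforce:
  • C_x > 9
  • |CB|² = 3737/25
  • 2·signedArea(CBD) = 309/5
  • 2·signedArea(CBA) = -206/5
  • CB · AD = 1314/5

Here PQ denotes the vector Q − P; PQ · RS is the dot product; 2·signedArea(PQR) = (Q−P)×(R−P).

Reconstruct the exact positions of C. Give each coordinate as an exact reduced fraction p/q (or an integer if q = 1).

1. C_x = 46/5  [2·signedArea(CBA) = -206/5 ∩ 2·signedArea(CBD) = 309/5]
2. C_y = -11/5  [2·signedArea(CBA) = -206/5 ∩ 2·signedArea(CBD) = 309/5]
   → C = (46/5, -11/5)

C = (46/5, -11/5)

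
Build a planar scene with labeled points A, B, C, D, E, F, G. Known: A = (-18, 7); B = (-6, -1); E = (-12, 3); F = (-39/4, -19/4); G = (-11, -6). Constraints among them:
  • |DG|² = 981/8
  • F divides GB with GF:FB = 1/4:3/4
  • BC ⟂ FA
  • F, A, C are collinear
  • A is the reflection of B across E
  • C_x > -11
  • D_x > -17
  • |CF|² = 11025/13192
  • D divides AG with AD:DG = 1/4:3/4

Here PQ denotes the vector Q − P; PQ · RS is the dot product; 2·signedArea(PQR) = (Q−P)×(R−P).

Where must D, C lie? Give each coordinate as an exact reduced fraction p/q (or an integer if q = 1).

1. D_x = -65/4  [D divides AG with AD:DG = 1/4:3/4]
2. D_y = 15/4  [D divides AG with AD:DG = 1/4:3/4]
   → D = (-65/4, 15/4)
3. C_x = -16944/1649  [F, A, C are collinear ∩ BC ⟂ FA]
4. C_y = -6599/1649  [F, A, C are collinear ∩ BC ⟂ FA]
   → C = (-16944/1649, -6599/1649)

C = (-16944/1649, -6599/1649)
D = (-65/4, 15/4)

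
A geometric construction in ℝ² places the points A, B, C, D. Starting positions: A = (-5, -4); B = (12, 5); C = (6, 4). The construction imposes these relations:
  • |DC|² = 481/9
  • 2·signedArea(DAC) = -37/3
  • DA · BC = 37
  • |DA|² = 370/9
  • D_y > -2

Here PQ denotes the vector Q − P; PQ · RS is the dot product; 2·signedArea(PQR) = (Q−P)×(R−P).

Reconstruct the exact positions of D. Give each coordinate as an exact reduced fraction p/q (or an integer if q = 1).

1. D_x = 2/3  [DA · BC = 37 ∩ 2·signedArea(DAC) = -37/3]
2. D_y = -1  [DA · BC = 37 ∩ 2·signedArea(DAC) = -37/3]
   → D = (2/3, -1)

D = (2/3, -1)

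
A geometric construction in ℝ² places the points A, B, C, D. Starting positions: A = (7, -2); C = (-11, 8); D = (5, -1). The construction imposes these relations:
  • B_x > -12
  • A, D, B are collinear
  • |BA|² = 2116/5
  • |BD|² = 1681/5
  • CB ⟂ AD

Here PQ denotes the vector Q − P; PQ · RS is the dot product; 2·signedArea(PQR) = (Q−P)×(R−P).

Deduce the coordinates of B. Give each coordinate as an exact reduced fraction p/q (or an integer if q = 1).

1. B_x = -57/5  [A, D, B are collinear ∩ CB ⟂ AD]
2. B_y = 36/5  [A, D, B are collinear ∩ CB ⟂ AD]
   → B = (-57/5, 36/5)

B = (-57/5, 36/5)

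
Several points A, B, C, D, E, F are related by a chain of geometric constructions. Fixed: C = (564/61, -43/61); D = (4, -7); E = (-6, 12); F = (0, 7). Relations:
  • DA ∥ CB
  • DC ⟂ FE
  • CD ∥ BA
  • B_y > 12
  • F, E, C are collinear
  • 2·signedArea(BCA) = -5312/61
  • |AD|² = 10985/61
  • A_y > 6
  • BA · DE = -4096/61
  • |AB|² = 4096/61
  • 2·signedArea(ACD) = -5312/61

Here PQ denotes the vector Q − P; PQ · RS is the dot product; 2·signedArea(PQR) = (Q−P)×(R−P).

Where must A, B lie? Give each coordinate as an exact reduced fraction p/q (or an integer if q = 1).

1. A_x = 66/61  [line 384/61·x + -320/61·y + 1536/61 = 0 ∩ |AD|² = 10985/61]
2. A_y = 372/61  [line 384/61·x + -320/61·y + 1536/61 = 0 ∩ |AD|² = 10985/61]
   → A = (66/61, 372/61)
3. B_x = 386/61  [CD ∥ BA ∩ DA ∥ CB]
4. B_y = 756/61  [CD ∥ BA ∩ DA ∥ CB]
   → B = (386/61, 756/61)

A = (66/61, 372/61)
B = (386/61, 756/61)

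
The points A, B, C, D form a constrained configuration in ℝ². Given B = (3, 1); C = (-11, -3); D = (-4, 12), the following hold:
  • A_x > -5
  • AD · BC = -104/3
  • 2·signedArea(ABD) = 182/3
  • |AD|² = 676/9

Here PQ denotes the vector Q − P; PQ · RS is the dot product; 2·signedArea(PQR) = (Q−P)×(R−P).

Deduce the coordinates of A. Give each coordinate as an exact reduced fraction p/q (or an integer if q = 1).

A = (-4, 10/3)

1. A_x = -4  [AD · BC = -104/3 ∩ 2·signedArea(ABD) = 182/3]
2. A_y = 10/3  [AD · BC = -104/3 ∩ 2·signedArea(ABD) = 182/3]
   → A = (-4, 10/3)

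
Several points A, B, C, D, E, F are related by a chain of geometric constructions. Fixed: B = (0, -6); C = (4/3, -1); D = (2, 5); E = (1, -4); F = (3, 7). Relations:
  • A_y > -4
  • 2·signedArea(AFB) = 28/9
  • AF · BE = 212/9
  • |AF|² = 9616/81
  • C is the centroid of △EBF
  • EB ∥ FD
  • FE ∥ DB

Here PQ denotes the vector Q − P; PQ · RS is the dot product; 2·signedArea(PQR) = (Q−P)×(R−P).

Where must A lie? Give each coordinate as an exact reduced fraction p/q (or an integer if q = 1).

A = (7/9, -11/3)

1. A_x = 7/9  [AF · BE = 212/9 ∩ 2·signedArea(AFB) = 28/9]
2. A_y = -11/3  [AF · BE = 212/9 ∩ 2·signedArea(AFB) = 28/9]
   → A = (7/9, -11/3)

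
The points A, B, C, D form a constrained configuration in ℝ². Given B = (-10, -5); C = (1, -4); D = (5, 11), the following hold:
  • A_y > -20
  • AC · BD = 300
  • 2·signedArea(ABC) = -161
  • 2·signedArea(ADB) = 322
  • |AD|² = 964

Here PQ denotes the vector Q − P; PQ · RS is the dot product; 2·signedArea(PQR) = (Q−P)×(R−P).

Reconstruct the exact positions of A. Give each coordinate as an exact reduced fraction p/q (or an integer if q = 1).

A = (-3, -19)

1. A_x = -3  [2·signedArea(ABC) = -161 ∩ AC · BD = 300]
2. A_y = -19  [2·signedArea(ABC) = -161 ∩ AC · BD = 300]
   → A = (-3, -19)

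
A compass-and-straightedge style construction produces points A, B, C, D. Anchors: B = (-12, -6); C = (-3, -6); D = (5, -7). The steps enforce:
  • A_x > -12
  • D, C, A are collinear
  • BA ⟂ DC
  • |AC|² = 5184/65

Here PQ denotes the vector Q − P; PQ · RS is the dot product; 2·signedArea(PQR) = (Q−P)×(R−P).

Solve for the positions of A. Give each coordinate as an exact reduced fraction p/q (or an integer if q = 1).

A = (-771/65, -318/65)

1. A_x = -771/65  [D, C, A are collinear ∩ BA ⟂ DC]
2. A_y = -318/65  [D, C, A are collinear ∩ BA ⟂ DC]
   → A = (-771/65, -318/65)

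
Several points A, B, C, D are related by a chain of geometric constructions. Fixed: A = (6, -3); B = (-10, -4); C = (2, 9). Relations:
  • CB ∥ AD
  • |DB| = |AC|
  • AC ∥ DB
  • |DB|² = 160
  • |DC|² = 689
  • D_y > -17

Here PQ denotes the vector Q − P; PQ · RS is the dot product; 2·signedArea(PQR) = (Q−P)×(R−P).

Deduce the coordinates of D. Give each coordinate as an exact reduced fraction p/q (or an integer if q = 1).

1. D_x = -6  [AC ∥ DB ∩ CB ∥ AD]
2. D_y = -16  [AC ∥ DB ∩ CB ∥ AD]
   → D = (-6, -16)

D = (-6, -16)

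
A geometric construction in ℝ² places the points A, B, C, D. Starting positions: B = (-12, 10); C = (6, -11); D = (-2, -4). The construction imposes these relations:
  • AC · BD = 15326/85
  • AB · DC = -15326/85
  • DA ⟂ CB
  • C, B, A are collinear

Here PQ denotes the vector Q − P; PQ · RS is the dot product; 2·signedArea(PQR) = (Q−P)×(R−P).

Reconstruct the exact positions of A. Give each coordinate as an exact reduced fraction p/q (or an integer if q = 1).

A = (-72/85, -256/85)

1. A_x = -72/85  [C, B, A are collinear ∩ DA ⟂ CB]
2. A_y = -256/85  [C, B, A are collinear ∩ DA ⟂ CB]
   → A = (-72/85, -256/85)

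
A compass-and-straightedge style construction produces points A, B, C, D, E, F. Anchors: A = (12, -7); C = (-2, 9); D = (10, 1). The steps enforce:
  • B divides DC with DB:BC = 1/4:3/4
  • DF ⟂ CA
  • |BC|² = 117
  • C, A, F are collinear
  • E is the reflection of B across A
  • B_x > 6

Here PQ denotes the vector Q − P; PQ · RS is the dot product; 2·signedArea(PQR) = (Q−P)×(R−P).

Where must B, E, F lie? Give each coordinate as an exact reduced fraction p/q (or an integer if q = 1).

1. B_x = 7  [B divides DC with DB:BC = 1/4:3/4]
2. B_y = 3  [B divides DC with DB:BC = 1/4:3/4]
   → B = (7, 3)
3. E_x = 17  [E is the reflection of B across A]
4. E_y = -17  [E is the reflection of B across A]
   → E = (17, -17)
5. F_x = 810/113  [C, A, F are collinear ∩ DF ⟂ CA]
6. F_y = -167/113  [C, A, F are collinear ∩ DF ⟂ CA]
   → F = (810/113, -167/113)

B = (7, 3)
E = (17, -17)
F = (810/113, -167/113)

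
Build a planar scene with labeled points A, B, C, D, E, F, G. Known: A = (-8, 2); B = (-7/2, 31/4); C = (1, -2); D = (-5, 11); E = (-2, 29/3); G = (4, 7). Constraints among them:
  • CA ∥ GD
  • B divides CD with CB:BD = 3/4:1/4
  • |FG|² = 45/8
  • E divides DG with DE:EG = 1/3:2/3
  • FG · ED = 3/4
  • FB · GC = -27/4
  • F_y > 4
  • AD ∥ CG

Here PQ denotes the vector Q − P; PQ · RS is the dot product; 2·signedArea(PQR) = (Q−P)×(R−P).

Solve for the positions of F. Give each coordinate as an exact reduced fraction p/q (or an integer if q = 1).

1. F_x = 13/4  [FB · GC = -27/4 ∩ FG · ED = 3/4]
2. F_y = 19/4  [FB · GC = -27/4 ∩ FG · ED = 3/4]
   → F = (13/4, 19/4)

F = (13/4, 19/4)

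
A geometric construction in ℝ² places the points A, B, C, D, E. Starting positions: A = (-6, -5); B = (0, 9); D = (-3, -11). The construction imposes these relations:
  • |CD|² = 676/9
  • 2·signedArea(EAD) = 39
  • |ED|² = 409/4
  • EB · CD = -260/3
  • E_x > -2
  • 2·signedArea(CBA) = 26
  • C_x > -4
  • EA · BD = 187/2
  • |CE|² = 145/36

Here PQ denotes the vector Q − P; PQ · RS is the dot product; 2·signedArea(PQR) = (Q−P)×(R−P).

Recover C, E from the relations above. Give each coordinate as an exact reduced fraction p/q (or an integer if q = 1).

C = (-3, -7/3)
E = (-3/2, -1)

1. C_x = -3  [line 14·x + -6·y + 28 = 0 ∩ |CD|² = 676/9]
2. C_y = -7/3  [line 14·x + -6·y + 28 = 0 ∩ |CD|² = 676/9]
   → C = (-3, -7/3)
3. E_x = -3/2  [EB · CD = -260/3 ∩ EA · BD = 187/2]
4. E_y = -1  [EB · CD = -260/3 ∩ EA · BD = 187/2]
   → E = (-3/2, -1)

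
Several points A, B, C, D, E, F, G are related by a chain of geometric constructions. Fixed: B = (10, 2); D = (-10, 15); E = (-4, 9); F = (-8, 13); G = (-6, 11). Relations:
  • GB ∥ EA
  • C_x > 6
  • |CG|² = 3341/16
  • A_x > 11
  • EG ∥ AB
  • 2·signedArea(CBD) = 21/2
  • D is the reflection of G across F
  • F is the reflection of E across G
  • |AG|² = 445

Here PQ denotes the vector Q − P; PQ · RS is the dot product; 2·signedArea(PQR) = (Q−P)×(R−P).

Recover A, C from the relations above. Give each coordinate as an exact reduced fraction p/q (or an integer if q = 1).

1. A_x = 12  [EG ∥ AB ∩ GB ∥ EA]
2. A_y = 0  [EG ∥ AB ∩ GB ∥ EA]
   → A = (12, 0)
3. C_x = 13/2  [line -13·x + -20·y + 319/2 = 0 ∩ |CG|² = 3341/16]
4. C_y = 15/4  [line -13·x + -20·y + 319/2 = 0 ∩ |CG|² = 3341/16]
   → C = (13/2, 15/4)

A = (12, 0)
C = (13/2, 15/4)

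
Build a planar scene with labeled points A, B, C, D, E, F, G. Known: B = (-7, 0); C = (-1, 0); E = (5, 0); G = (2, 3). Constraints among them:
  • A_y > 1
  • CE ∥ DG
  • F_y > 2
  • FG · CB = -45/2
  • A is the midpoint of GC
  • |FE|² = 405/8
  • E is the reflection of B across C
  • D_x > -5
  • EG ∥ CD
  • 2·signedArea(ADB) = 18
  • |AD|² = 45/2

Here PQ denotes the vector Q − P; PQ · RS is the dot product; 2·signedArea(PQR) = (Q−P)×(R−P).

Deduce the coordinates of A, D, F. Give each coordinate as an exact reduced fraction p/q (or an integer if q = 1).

1. A_x = 1/2  [A is the midpoint of GC]
2. A_y = 3/2  [A is the midpoint of GC]
   → A = (1/2, 3/2)
3. D_x = -4  [CE ∥ DG ∩ EG ∥ CD]
4. D_y = 3  [CE ∥ DG ∩ EG ∥ CD]
   → D = (-4, 3)
5. F_x = -7/4  [FG · CB = -45/2]
6. F_y = 9/4  [|FE|² = 405/8]
   → F = (-7/4, 9/4)

A = (1/2, 3/2)
D = (-4, 3)
F = (-7/4, 9/4)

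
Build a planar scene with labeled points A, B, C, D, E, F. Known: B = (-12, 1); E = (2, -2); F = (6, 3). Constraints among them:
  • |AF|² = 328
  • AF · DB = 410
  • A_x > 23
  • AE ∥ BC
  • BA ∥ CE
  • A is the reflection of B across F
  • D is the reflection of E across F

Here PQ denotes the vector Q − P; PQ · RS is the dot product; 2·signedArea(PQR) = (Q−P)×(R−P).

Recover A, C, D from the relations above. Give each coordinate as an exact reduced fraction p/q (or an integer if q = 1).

A = (24, 5)
C = (-34, -6)
D = (10, 8)

1. A_x = 24  [A is the reflection of B across F]
2. A_y = 5  [A is the reflection of B across F]
   → A = (24, 5)
3. C_x = -34  [BA ∥ CE ∩ AE ∥ BC]
4. C_y = -6  [BA ∥ CE ∩ AE ∥ BC]
   → C = (-34, -6)
5. D_x = 10  [D is the reflection of E across F]
6. D_y = 8  [D is the reflection of E across F]
   → D = (10, 8)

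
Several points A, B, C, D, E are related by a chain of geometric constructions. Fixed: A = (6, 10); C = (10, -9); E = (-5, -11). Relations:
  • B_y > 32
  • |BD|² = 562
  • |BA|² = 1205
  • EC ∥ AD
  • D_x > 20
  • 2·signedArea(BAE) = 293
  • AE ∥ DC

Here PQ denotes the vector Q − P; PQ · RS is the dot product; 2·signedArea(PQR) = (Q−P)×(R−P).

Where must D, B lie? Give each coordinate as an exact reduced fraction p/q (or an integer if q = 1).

1. D_x = 21  [AE ∥ DC ∩ EC ∥ AD]
2. D_y = 12  [AE ∥ DC ∩ EC ∥ AD]
   → D = (21, 12)
3. B_x = 32  [line 21·x + -11·y + -309 = 0 ∩ |BD|² = 562]
4. B_y = 33  [line 21·x + -11·y + -309 = 0 ∩ |BD|² = 562]
   → B = (32, 33)

B = (32, 33)
D = (21, 12)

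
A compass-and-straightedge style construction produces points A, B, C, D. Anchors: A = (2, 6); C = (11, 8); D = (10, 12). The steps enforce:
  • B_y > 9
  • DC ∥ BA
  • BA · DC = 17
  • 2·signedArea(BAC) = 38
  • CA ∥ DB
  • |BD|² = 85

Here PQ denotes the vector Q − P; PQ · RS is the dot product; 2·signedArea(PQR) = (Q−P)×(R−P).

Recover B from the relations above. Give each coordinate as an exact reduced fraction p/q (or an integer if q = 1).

1. B_x = 1  [DC ∥ BA ∩ CA ∥ DB]
2. B_y = 10  [DC ∥ BA ∩ CA ∥ DB]
   → B = (1, 10)

B = (1, 10)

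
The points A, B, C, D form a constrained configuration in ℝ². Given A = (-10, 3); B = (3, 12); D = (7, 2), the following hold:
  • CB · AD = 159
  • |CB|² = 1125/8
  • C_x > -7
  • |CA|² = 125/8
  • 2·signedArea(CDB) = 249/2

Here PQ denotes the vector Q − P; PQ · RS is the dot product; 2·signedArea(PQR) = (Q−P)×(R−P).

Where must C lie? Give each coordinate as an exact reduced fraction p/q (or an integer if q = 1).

1. C_x = -27/4  [CB · AD = 159 ∩ 2·signedArea(CDB) = 249/2]
2. C_y = 21/4  [CB · AD = 159 ∩ 2·signedArea(CDB) = 249/2]
   → C = (-27/4, 21/4)

C = (-27/4, 21/4)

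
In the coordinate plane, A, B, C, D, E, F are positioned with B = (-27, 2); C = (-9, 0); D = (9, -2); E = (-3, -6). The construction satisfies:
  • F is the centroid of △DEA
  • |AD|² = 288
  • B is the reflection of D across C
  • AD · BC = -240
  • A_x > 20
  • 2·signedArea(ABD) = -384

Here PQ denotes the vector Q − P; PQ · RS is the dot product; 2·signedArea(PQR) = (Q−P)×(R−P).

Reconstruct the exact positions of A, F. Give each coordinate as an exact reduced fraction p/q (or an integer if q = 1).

A = (21, -14)
F = (9, -22/3)

1. A_x = 21  [2·signedArea(ABD) = -384 ∩ AD · BC = -240]
2. A_y = -14  [2·signedArea(ABD) = -384 ∩ AD · BC = -240]
   → A = (21, -14)
3. F_x = 9  [F is the centroid of △DEA]
4. F_y = -22/3  [F is the centroid of △DEA]
   → F = (9, -22/3)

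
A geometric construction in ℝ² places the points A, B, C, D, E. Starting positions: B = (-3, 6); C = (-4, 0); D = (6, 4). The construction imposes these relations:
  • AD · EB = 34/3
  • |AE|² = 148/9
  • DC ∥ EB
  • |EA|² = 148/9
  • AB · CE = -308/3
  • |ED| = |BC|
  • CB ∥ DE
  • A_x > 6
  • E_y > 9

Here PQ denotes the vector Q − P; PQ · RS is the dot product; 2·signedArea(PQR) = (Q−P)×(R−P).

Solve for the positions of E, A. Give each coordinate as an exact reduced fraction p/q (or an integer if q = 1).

1. E_x = 7  [DC ∥ EB ∩ CB ∥ DE]
2. E_y = 10  [DC ∥ EB ∩ CB ∥ DE]
   → E = (7, 10)
3. A_x = 19/3  [AB · CE = -308/3 ∩ AD · EB = 34/3]
4. A_y = 6  [AB · CE = -308/3 ∩ AD · EB = 34/3]
   → A = (19/3, 6)

A = (19/3, 6)
E = (7, 10)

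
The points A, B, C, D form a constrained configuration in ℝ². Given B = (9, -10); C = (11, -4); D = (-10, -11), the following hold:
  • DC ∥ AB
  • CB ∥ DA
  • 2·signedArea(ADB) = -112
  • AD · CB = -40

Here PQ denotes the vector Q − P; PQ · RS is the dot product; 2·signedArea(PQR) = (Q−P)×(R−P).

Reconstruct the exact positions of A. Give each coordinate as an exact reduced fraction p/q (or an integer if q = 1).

A = (-12, -17)

1. A_x = -12  [DC ∥ AB ∩ CB ∥ DA]
2. A_y = -17  [DC ∥ AB ∩ CB ∥ DA]
   → A = (-12, -17)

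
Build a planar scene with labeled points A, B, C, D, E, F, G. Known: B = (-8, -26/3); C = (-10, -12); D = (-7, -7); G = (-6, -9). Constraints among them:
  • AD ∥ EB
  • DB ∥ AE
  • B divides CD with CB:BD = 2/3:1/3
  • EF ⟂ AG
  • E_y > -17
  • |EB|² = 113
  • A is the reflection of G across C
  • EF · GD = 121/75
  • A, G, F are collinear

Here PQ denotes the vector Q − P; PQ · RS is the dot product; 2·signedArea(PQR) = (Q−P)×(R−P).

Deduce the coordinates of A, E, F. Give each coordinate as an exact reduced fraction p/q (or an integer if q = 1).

1. A_x = -14  [A is the reflection of G across C]
2. A_y = -15  [A is the reflection of G across C]
   → A = (-14, -15)
3. E_x = -15  [AD ∥ EB ∩ DB ∥ AE]
4. E_y = -50/3  [AD ∥ EB ∩ DB ∥ AE]
   → E = (-15, -50/3)
5. F_x = -386/25  [A, G, F are collinear ∩ EF ⟂ AG]
6. F_y = -402/25  [A, G, F are collinear ∩ EF ⟂ AG]
   → F = (-386/25, -402/25)

A = (-14, -15)
E = (-15, -50/3)
F = (-386/25, -402/25)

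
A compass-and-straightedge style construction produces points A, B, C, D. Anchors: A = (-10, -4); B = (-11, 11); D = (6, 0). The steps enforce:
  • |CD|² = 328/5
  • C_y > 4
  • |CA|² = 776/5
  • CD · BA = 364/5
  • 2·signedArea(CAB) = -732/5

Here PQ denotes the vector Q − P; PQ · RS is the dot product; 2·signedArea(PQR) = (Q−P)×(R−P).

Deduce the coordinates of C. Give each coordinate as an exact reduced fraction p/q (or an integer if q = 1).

1. C_x = -4/5  [2·signedArea(CAB) = -732/5 ∩ CD · BA = 364/5]
2. C_y = 22/5  [2·signedArea(CAB) = -732/5 ∩ CD · BA = 364/5]
   → C = (-4/5, 22/5)

C = (-4/5, 22/5)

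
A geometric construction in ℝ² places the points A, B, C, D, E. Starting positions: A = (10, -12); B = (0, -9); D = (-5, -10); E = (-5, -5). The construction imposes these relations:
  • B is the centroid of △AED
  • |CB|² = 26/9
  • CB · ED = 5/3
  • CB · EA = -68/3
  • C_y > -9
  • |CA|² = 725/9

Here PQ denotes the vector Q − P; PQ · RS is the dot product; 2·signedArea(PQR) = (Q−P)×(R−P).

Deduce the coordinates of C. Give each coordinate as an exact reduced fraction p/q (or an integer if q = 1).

C = (5/3, -26/3)

1. C_x = 5/3  [CB · EA = -68/3 ∩ CB · ED = 5/3]
2. C_y = -26/3  [CB · EA = -68/3 ∩ CB · ED = 5/3]
   → C = (5/3, -26/3)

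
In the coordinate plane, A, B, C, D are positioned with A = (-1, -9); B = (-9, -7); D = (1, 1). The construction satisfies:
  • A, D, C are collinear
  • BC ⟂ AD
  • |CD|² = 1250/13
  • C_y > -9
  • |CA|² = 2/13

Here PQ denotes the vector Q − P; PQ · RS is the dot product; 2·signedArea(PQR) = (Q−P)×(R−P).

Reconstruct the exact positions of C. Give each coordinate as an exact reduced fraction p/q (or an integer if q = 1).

1. C_x = -12/13  [A, D, C are collinear ∩ BC ⟂ AD]
2. C_y = -112/13  [A, D, C are collinear ∩ BC ⟂ AD]
   → C = (-12/13, -112/13)

C = (-12/13, -112/13)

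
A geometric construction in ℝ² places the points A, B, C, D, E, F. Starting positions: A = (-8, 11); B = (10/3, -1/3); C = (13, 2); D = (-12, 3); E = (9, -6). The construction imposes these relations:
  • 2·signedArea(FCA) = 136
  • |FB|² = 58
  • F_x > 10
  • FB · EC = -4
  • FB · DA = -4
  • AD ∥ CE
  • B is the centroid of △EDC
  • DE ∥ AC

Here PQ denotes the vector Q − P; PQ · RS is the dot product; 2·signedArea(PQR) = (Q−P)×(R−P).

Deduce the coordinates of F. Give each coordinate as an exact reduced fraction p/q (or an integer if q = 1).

F = (31/3, -10/3)

1. F_x = 31/3  [FB · DA = -4 ∩ 2·signedArea(FCA) = 136]
2. F_y = -10/3  [FB · DA = -4 ∩ 2·signedArea(FCA) = 136]
   → F = (31/3, -10/3)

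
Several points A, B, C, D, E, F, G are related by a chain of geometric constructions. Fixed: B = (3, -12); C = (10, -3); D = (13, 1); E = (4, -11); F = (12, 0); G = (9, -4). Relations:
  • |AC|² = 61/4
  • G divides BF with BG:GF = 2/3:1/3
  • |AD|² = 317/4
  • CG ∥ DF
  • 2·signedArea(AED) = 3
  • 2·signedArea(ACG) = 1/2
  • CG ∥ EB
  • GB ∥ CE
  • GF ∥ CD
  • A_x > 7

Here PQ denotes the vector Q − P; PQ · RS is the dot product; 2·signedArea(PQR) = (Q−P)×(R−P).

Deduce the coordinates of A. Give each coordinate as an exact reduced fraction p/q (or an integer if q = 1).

A = (15/2, -6)

1. A_x = 15/2  [2·signedArea(AED) = 3 ∩ 2·signedArea(ACG) = 1/2]
2. A_y = -6  [2·signedArea(AED) = 3 ∩ 2·signedArea(ACG) = 1/2]
   → A = (15/2, -6)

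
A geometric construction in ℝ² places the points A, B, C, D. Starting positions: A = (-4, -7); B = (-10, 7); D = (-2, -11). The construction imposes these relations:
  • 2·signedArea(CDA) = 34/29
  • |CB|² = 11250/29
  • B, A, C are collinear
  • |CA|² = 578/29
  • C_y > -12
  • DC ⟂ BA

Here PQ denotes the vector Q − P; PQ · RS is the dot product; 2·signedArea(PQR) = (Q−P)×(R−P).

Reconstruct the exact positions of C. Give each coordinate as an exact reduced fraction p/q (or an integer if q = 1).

C = (-65/29, -322/29)

1. C_x = -65/29  [B, A, C are collinear ∩ DC ⟂ BA]
2. C_y = -322/29  [B, A, C are collinear ∩ DC ⟂ BA]
   → C = (-65/29, -322/29)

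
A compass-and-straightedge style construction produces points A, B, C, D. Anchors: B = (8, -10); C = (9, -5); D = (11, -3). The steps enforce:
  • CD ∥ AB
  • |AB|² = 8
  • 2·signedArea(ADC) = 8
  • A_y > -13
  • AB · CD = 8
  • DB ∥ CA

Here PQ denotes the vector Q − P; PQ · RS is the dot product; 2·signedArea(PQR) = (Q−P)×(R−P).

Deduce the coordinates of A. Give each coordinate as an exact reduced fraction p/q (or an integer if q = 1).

1. A_x = 6  [CD ∥ AB ∩ DB ∥ CA]
2. A_y = -12  [CD ∥ AB ∩ DB ∥ CA]
   → A = (6, -12)

A = (6, -12)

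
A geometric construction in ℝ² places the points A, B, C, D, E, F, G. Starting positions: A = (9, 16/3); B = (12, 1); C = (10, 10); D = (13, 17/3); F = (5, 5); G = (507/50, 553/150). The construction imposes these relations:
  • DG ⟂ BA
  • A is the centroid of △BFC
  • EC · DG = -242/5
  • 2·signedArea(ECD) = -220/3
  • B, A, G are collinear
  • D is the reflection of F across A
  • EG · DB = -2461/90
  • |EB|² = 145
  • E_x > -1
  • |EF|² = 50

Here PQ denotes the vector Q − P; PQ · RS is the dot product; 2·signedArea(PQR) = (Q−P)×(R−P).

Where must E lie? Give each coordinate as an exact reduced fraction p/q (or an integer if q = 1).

1. E_x = 0  [EC · DG = -242/5 ∩ EG · DB = -2461/90]
2. E_y = 0  [EC · DG = -242/5 ∩ EG · DB = -2461/90]
   → E = (0, 0)

E = (0, 0)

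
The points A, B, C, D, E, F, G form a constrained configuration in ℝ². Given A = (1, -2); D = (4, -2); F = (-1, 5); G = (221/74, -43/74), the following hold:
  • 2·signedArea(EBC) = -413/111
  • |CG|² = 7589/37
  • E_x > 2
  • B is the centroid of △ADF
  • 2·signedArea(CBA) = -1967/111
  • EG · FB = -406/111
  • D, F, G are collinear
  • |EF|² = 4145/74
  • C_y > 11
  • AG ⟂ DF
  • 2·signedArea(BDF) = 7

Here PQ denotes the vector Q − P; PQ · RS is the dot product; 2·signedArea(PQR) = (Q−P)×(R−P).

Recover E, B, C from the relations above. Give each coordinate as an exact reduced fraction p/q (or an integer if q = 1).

1. B_x = 4/3  [B is the centroid of △ADF]
2. B_y = 1/3  [B is the centroid of △ADF]
   → B = (4/3, 1/3)
3. C_x = -345/74  [line 7/3·x + -1/3·y + 1634/111 = 0 ∩ |CG|² = 7589/37]
4. C_y = 853/74  [line 7/3·x + -1/3·y + 1634/111 = 0 ∩ |CG|² = 7589/37]
   → C = (-345/74, 853/74)
5. E_x = 197/74  [2·signedArea(EBC) = -413/111 ∩ EG · FB = -406/111]
6. E_y = -113/74  [2·signedArea(EBC) = -413/111 ∩ EG · FB = -406/111]
   → E = (197/74, -113/74)

B = (4/3, 1/3)
C = (-345/74, 853/74)
E = (197/74, -113/74)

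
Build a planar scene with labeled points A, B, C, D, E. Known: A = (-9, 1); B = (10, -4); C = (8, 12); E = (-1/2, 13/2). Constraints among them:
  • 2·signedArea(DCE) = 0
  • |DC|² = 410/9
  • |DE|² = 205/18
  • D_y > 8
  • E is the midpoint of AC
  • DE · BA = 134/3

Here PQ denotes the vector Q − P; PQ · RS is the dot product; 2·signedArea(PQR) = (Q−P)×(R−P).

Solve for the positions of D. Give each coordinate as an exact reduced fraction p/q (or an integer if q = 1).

1. D_x = 7/3  [2·signedArea(DCE) = 0 ∩ DE · BA = 134/3]
2. D_y = 25/3  [2·signedArea(DCE) = 0 ∩ DE · BA = 134/3]
   → D = (7/3, 25/3)

D = (7/3, 25/3)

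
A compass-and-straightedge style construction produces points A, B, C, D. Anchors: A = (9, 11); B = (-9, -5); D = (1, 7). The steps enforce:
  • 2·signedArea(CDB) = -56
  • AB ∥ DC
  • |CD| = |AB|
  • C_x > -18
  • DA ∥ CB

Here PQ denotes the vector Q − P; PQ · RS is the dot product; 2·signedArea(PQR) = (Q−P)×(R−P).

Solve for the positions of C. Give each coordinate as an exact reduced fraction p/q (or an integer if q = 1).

1. C_x = -17  [DA ∥ CB ∩ AB ∥ DC]
2. C_y = -9  [DA ∥ CB ∩ AB ∥ DC]
   → C = (-17, -9)

C = (-17, -9)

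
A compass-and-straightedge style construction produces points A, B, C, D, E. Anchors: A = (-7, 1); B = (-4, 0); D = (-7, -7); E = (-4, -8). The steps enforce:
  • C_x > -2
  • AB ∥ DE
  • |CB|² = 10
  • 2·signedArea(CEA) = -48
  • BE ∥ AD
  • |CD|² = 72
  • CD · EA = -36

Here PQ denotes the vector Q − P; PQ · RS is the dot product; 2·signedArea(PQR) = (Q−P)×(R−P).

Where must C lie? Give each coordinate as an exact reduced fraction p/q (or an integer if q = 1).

1. C_x = -1  [2·signedArea(CEA) = -48 ∩ CD · EA = -36]
2. C_y = -1  [2·signedArea(CEA) = -48 ∩ CD · EA = -36]
   → C = (-1, -1)

C = (-1, -1)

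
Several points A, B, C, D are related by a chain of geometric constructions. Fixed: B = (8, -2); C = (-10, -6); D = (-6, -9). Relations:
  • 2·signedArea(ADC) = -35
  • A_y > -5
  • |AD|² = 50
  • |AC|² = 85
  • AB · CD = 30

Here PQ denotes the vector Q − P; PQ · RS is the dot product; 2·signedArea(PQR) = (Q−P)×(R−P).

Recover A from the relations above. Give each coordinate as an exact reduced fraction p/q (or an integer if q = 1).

1. A_x = -1  [2·signedArea(ADC) = -35 ∩ AB · CD = 30]
2. A_y = -4  [2·signedArea(ADC) = -35 ∩ AB · CD = 30]
   → A = (-1, -4)

A = (-1, -4)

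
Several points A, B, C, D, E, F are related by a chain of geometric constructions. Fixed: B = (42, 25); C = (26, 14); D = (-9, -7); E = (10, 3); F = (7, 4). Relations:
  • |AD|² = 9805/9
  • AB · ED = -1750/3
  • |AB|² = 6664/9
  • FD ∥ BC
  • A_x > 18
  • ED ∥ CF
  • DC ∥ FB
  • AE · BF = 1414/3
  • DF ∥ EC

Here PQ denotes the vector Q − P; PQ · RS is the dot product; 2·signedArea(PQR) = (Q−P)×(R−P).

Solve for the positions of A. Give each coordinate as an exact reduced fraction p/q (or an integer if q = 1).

A = (56/3, 11)

1. A_x = 56/3  [AB · ED = -1750/3 ∩ AE · BF = 1414/3]
2. A_y = 11  [AB · ED = -1750/3 ∩ AE · BF = 1414/3]
   → A = (56/3, 11)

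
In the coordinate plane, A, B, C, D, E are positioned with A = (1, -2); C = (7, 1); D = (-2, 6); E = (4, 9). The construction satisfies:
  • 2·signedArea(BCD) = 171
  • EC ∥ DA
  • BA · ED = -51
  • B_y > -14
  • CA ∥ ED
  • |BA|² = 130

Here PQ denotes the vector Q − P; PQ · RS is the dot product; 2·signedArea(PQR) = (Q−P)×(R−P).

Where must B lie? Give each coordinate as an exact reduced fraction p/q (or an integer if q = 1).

B = (-2, -13)

1. B_x = -2  [BA · ED = -51 ∩ 2·signedArea(BCD) = 171]
2. B_y = -13  [BA · ED = -51 ∩ 2·signedArea(BCD) = 171]
   → B = (-2, -13)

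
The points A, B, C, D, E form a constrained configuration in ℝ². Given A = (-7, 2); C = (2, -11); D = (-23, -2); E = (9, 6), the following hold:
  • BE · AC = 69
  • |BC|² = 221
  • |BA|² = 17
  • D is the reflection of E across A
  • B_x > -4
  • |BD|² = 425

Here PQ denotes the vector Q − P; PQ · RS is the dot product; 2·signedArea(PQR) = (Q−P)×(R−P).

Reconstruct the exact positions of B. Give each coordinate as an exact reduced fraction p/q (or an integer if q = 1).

1. B_x = -3  [line -9·x + 13·y + -66 = 0 ∩ |BC|² = 221]
2. B_y = 3  [line -9·x + 13·y + -66 = 0 ∩ |BC|² = 221]
   → B = (-3, 3)

B = (-3, 3)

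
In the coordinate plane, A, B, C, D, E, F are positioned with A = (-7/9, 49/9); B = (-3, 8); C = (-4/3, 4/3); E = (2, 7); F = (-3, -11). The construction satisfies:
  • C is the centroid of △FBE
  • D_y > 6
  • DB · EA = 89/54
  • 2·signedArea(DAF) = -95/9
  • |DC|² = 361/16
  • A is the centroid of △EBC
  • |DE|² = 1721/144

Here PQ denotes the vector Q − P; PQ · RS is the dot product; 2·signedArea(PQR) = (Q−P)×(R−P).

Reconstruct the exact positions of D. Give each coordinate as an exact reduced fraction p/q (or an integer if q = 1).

1. D_x = -4/3  [2·signedArea(DAF) = -95/9 ∩ DB · EA = 89/54]
2. D_y = 73/12  [2·signedArea(DAF) = -95/9 ∩ DB · EA = 89/54]
   → D = (-4/3, 73/12)

D = (-4/3, 73/12)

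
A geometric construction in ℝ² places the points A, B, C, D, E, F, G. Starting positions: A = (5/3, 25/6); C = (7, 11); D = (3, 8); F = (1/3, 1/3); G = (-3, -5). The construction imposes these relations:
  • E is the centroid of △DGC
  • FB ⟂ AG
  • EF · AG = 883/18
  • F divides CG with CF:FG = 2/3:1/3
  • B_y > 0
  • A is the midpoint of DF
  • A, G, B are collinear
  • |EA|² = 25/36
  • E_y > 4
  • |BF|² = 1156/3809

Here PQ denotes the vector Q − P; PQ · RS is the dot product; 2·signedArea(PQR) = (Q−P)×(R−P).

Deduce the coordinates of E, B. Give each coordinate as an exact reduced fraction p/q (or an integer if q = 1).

B = (-1801/11427, 6665/11427)
E = (7/3, 14/3)

1. E_x = 7/3  [E is the centroid of △DGC]
2. E_y = 14/3  [E is the centroid of △DGC]
   → E = (7/3, 14/3)
3. B_x = -1801/11427  [A, G, B are collinear ∩ FB ⟂ AG]
4. B_y = 6665/11427  [A, G, B are collinear ∩ FB ⟂ AG]
   → B = (-1801/11427, 6665/11427)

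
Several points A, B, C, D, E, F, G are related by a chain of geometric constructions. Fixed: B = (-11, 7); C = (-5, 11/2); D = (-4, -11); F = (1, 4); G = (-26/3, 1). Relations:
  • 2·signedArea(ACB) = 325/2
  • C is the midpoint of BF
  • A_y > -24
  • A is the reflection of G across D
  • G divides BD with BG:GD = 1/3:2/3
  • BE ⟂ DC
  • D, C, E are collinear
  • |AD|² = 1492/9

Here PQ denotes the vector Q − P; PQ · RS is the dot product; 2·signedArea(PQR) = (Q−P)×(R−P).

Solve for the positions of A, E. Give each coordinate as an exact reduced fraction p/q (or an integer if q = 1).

1. A_x = 2/3  [A is the reflection of G across D]
2. A_y = -23  [A is the reflection of G across D]
   → A = (2/3, -23)
3. E_x = -5588/1093  [D, C, E are collinear ∩ BE ⟂ DC]
4. E_y = 8041/1093  [D, C, E are collinear ∩ BE ⟂ DC]
   → E = (-5588/1093, 8041/1093)

A = (2/3, -23)
E = (-5588/1093, 8041/1093)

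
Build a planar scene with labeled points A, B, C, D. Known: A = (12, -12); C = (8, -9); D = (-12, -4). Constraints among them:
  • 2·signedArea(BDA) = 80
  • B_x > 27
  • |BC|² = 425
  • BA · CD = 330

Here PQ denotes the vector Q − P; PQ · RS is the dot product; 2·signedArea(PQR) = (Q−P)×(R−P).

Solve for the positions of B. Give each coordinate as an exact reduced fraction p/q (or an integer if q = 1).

B = (28, -14)

1. B_x = 28  [2·signedArea(BDA) = 80 ∩ BA · CD = 330]
2. B_y = -14  [2·signedArea(BDA) = 80 ∩ BA · CD = 330]
   → B = (28, -14)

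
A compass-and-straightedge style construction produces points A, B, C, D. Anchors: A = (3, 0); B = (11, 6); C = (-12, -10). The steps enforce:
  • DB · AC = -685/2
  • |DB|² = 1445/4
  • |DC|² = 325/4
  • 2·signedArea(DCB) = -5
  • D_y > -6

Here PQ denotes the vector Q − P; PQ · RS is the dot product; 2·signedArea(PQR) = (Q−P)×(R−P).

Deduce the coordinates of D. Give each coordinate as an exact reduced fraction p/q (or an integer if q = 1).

1. D_x = -9/2  [DB · AC = -685/2 ∩ 2·signedArea(DCB) = -5]
2. D_y = -5  [DB · AC = -685/2 ∩ 2·signedArea(DCB) = -5]
   → D = (-9/2, -5)

D = (-9/2, -5)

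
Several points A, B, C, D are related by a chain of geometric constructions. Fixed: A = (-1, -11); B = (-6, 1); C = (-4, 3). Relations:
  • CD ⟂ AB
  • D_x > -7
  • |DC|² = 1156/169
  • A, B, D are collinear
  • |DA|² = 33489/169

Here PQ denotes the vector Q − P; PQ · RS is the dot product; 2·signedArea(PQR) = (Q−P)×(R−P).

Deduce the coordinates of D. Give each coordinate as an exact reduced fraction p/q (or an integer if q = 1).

1. D_x = -1084/169  [A, B, D are collinear ∩ CD ⟂ AB]
2. D_y = 337/169  [A, B, D are collinear ∩ CD ⟂ AB]
   → D = (-1084/169, 337/169)

D = (-1084/169, 337/169)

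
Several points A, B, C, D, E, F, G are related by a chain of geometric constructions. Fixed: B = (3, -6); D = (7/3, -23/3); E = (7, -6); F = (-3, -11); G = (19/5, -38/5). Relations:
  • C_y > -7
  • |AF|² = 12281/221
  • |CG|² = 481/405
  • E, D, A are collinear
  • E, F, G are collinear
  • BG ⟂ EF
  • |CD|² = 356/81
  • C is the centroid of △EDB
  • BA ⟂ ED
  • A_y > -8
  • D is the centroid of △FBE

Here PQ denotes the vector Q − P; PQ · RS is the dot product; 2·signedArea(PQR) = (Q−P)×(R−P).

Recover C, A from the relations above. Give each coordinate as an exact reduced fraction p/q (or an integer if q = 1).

A = (763/221, -1606/221)
C = (37/9, -59/9)

1. C_x = 37/9  [C is the centroid of △EDB]
2. C_y = -59/9  [C is the centroid of △EDB]
   → C = (37/9, -59/9)
3. A_x = 763/221  [E, D, A are collinear ∩ BA ⟂ ED]
4. A_y = -1606/221  [E, D, A are collinear ∩ BA ⟂ ED]
   → A = (763/221, -1606/221)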